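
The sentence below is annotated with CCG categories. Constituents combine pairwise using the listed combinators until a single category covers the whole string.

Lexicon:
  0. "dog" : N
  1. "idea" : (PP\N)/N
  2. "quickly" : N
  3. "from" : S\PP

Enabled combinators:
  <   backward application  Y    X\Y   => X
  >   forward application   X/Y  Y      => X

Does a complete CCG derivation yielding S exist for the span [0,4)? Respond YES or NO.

YES

[0,4] S   <
  [0,3] PP   <
    [0,1] "dog" : N
    [1,3] PP\N   >
      [1,2] "idea" : (PP\N)/N
      [2,3] "quickly" : N
  [3,4] "from" : S\PP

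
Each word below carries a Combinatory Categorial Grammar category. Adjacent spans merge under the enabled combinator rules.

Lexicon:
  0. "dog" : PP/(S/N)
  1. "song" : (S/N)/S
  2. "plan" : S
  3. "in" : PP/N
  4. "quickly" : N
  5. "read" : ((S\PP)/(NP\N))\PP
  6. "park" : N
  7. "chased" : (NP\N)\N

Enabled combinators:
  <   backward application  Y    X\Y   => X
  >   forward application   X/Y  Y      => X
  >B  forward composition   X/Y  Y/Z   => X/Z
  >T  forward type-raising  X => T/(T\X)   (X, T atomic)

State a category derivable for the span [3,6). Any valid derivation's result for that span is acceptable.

(S\PP)/(NP\N)

[0,8] S   <
  [0,3] PP   >
    [0,1] "dog" : PP/(S/N)
    [1,3] S/N   >
      [1,2] "song" : (S/N)/S
      [2,3] "plan" : S
  [3,8] S\PP   >
    [3,6] (S\PP)/(NP\N)   <
      [3,5] PP   >
        [3,4] "in" : PP/N
        [4,5] "quickly" : N
      [5,6] "read" : ((S\PP)/(NP\N))\PP
    [6,8] NP\N   <
      [6,7] "park" : N
      [7,8] "chased" : (NP\N)\N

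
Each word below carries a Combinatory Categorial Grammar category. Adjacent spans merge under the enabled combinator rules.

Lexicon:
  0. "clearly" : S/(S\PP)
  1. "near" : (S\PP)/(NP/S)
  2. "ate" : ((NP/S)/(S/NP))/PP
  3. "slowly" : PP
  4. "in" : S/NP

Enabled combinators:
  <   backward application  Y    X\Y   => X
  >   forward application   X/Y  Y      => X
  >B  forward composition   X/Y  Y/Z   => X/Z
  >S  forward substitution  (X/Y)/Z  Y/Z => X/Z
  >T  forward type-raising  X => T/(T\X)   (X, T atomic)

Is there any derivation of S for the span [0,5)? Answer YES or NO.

YES

[0,5] S   >
  [0,1] "clearly" : S/(S\PP)
  [1,5] S\PP   >
    [1,2] "near" : (S\PP)/(NP/S)
    [2,5] NP/S   >
      [2,4] (NP/S)/(S/NP)   >
        [2,3] "ate" : ((NP/S)/(S/NP))/PP
        [3,4] "slowly" : PP
      [4,5] "in" : S/NP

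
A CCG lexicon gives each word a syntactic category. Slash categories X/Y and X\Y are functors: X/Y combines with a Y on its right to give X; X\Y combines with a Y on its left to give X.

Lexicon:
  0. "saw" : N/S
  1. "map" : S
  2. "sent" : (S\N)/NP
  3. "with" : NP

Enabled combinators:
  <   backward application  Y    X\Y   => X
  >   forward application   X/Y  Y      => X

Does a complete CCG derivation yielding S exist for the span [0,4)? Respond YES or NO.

[0,4] S   <
  [0,2] N   >
    [0,1] "saw" : N/S
    [1,2] "map" : S
  [2,4] S\N   >
    [2,3] "sent" : (S\N)/NP
    [3,4] "with" : NP

YES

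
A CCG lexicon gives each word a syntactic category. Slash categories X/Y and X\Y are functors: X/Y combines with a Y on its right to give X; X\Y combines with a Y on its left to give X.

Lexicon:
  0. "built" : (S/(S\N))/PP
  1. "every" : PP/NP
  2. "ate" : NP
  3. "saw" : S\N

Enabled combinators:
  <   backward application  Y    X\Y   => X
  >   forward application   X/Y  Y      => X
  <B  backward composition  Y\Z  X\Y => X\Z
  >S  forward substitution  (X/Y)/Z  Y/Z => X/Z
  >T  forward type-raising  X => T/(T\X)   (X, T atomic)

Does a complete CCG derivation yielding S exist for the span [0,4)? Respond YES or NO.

YES

[0,4] S   >
  [0,3] S/(S\N)   >
    [0,1] "built" : (S/(S\N))/PP
    [1,3] PP   >
      [1,2] "every" : PP/NP
      [2,3] "ate" : NP
  [3,4] "saw" : S\N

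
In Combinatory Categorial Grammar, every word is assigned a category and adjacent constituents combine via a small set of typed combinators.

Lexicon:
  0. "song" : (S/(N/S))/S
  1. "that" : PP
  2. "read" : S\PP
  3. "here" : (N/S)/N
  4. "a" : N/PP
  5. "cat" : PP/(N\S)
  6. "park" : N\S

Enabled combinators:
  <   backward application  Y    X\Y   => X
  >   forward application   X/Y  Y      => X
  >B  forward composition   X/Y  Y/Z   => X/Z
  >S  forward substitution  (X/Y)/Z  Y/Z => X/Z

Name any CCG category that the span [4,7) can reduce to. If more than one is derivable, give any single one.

N

[0,7] S   >
  [0,3] S/(N/S)   >
    [0,1] "song" : (S/(N/S))/S
    [1,3] S   <
      [1,2] "that" : PP
      [2,3] "read" : S\PP
  [3,7] N/S   >
    [3,4] "here" : (N/S)/N
    [4,7] N   >
      [4,5] "a" : N/PP
      [5,7] PP   >
        [5,6] "cat" : PP/(N\S)
        [6,7] "park" : N\S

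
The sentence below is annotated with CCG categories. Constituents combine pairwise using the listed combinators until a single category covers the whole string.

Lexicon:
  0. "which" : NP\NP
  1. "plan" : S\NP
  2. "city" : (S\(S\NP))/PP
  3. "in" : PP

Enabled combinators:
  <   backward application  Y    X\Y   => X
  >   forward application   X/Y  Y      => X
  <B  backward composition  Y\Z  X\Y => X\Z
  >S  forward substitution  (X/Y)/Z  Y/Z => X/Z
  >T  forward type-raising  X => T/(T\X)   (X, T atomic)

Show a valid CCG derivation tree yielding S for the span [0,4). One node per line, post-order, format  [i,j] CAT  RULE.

[0,1] NP\NP  lex  "which"
[1,2] S\NP  lex  "plan"
[0,2] S\NP  <B  k=1
[2,3] (S\(S\NP))/PP  lex  "city"
[3,4] PP  lex  "in"
[2,4] S\(S\NP)  >  k=3
[0,4] S  <  k=2

[0,4] S   <
  [0,2] S\NP   <B
    [0,1] "which" : NP\NP
    [1,2] "plan" : S\NP
  [2,4] S\(S\NP)   >
    [2,3] "city" : (S\(S\NP))/PP
    [3,4] "in" : PP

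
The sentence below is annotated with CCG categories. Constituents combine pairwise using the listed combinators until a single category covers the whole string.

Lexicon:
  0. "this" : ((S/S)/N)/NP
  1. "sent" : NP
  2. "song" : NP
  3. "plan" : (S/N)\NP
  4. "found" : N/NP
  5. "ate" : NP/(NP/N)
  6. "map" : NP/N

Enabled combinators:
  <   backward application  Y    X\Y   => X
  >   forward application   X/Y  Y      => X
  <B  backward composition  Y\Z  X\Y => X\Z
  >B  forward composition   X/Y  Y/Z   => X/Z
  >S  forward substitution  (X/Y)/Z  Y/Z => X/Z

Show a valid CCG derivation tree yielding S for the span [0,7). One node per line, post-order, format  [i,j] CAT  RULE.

[0,1] ((S/S)/N)/NP  lex  "this"
[1,2] NP  lex  "sent"
[0,2] (S/S)/N  >  k=1
[2,3] NP  lex  "song"
[3,4] (S/N)\NP  lex  "plan"
[2,4] S/N  <  k=3
[0,4] S/N  >S  k=2
[4,5] N/NP  lex  "found"
[5,6] NP/(NP/N)  lex  "ate"
[6,7] NP/N  lex  "map"
[5,7] NP  >  k=6
[4,7] N  >  k=5
[0,7] S  >  k=4

[0,7] S   >
  [0,4] S/N   >S
    [0,2] (S/S)/N   >
      [0,1] "this" : ((S/S)/N)/NP
      [1,2] "sent" : NP
    [2,4] S/N   <
      [2,3] "song" : NP
      [3,4] "plan" : (S/N)\NP
  [4,7] N   >
    [4,5] "found" : N/NP
    [5,7] NP   >
      [5,6] "ate" : NP/(NP/N)
      [6,7] "map" : NP/N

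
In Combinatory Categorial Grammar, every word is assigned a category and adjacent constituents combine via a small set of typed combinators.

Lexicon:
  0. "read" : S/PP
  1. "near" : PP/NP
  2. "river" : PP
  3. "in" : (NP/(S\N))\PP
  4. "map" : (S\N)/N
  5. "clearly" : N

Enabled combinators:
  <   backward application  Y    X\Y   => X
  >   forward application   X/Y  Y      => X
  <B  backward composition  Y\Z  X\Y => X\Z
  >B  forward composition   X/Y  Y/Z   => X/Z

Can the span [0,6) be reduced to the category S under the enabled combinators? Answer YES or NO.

[0,6] S   >
  [0,1] "read" : S/PP
  [1,6] PP   >
    [1,2] "near" : PP/NP
    [2,6] NP   >
      [2,4] NP/(S\N)   <
        [2,3] "river" : PP
        [3,4] "in" : (NP/(S\N))\PP
      [4,6] S\N   >
        [4,5] "map" : (S\N)/N
        [5,6] "clearly" : N

YES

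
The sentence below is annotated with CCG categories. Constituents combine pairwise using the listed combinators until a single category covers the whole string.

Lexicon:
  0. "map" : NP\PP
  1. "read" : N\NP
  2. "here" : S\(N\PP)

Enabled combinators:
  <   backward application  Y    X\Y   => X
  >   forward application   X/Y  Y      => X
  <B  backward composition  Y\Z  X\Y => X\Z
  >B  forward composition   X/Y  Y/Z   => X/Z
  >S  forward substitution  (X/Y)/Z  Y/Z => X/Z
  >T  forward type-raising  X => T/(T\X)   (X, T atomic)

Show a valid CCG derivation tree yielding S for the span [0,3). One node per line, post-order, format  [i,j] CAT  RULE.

[0,1] NP\PP  lex  "map"
[1,2] N\NP  lex  "read"
[0,2] N\PP  <B  k=1
[2,3] S\(N\PP)  lex  "here"
[0,3] S  <  k=2

[0,3] S   <
  [0,2] N\PP   <B
    [0,1] "map" : NP\PP
    [1,2] "read" : N\NP
  [2,3] "here" : S\(N\PP)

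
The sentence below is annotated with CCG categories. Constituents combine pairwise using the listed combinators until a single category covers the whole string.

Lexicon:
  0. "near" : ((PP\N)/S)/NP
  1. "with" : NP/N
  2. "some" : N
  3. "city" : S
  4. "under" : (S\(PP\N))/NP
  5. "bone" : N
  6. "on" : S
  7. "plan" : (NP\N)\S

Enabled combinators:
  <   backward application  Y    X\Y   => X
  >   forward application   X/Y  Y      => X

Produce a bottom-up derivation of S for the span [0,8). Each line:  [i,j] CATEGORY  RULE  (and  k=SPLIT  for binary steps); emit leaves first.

[0,1] ((PP\N)/S)/NP  lex  "near"
[1,2] NP/N  lex  "with"
[2,3] N  lex  "some"
[1,3] NP  >  k=2
[0,3] (PP\N)/S  >  k=1
[3,4] S  lex  "city"
[0,4] PP\N  >  k=3
[4,5] (S\(PP\N))/NP  lex  "under"
[5,6] N  lex  "bone"
[6,7] S  lex  "on"
[7,8] (NP\N)\S  lex  "plan"
[6,8] NP\N  <  k=7
[5,8] NP  <  k=6
[4,8] S\(PP\N)  >  k=5
[0,8] S  <  k=4

[0,8] S   <
  [0,4] PP\N   >
    [0,3] (PP\N)/S   >
      [0,1] "near" : ((PP\N)/S)/NP
      [1,3] NP   >
        [1,2] "with" : NP/N
        [2,3] "some" : N
    [3,4] "city" : S
  [4,8] S\(PP\N)   >
    [4,5] "under" : (S\(PP\N))/NP
    [5,8] NP   <
      [5,6] "bone" : N
      [6,8] NP\N   <
        [6,7] "on" : S
        [7,8] "plan" : (NP\N)\S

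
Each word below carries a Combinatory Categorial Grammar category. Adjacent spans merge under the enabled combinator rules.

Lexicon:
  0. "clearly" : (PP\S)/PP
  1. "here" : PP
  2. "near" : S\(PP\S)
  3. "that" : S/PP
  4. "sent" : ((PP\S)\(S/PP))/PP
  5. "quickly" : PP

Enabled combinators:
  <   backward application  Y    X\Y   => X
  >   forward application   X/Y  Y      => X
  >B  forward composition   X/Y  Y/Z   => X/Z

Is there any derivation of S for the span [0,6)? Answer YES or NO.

NO

(PP\S)/PP PP S\(PP\S) S/PP ((PP\S)\(S/PP))/PP PP
CKY chart[0,6] = {PP}; S ∉ chart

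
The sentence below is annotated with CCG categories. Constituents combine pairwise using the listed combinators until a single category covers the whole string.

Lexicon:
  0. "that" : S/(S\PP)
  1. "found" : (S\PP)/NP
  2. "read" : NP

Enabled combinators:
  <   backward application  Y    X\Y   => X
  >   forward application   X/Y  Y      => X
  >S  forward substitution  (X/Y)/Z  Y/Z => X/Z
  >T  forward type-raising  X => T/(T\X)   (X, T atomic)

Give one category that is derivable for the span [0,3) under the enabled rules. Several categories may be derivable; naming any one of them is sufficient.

S

[0,3] S   >
  [0,1] "that" : S/(S\PP)
  [1,3] S\PP   >
    [1,2] "found" : (S\PP)/NP
    [2,3] "read" : NP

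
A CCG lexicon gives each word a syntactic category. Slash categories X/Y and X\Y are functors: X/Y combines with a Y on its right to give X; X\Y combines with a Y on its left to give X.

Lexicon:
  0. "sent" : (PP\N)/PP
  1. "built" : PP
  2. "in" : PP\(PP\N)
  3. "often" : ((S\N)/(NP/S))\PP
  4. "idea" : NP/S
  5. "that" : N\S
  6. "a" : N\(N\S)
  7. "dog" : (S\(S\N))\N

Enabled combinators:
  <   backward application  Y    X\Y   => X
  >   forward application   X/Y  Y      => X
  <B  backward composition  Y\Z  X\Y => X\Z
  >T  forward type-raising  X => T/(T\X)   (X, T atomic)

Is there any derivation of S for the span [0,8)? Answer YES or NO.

YES

[0,8] S   <
  [0,5] S\N   >
    [0,4] (S\N)/(NP/S)   <
      [0,3] PP   <
        [0,2] PP\N   >
          [0,1] "sent" : (PP\N)/PP
          [1,2] "built" : PP
        [2,3] "in" : PP\(PP\N)
      [3,4] "often" : ((S\N)/(NP/S))\PP
    [4,5] "idea" : NP/S
  [5,8] S\(S\N)   <
    [5,7] N   <
      [5,6] "that" : N\S
      [6,7] "a" : N\(N\S)
    [7,8] "dog" : (S\(S\N))\N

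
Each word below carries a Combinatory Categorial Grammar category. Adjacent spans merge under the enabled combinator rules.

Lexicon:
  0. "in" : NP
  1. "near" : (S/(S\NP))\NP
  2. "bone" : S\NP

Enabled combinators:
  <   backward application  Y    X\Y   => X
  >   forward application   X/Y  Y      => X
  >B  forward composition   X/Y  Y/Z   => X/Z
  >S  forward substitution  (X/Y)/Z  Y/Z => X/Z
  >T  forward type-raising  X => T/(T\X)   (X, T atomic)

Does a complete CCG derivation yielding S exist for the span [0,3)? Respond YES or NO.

[0,3] S   >
  [0,2] S/(S\NP)   <
    [0,1] "in" : NP
    [1,2] "near" : (S/(S\NP))\NP
  [2,3] "bone" : S\NP

YES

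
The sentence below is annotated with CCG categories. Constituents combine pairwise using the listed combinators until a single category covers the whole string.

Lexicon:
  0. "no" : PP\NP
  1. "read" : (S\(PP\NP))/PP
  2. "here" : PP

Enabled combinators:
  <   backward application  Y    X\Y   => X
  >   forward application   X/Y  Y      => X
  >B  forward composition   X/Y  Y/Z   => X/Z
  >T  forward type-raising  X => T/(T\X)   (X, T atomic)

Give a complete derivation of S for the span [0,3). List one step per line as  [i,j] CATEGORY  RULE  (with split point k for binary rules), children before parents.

[0,3] S   <
  [0,1] "no" : PP\NP
  [1,3] S\(PP\NP)   >
    [1,2] "read" : (S\(PP\NP))/PP
    [2,3] "here" : PP

[0,1] PP\NP  lex  "no"
[1,2] (S\(PP\NP))/PP  lex  "read"
[2,3] PP  lex  "here"
[1,3] S\(PP\NP)  >  k=2
[0,3] S  <  k=1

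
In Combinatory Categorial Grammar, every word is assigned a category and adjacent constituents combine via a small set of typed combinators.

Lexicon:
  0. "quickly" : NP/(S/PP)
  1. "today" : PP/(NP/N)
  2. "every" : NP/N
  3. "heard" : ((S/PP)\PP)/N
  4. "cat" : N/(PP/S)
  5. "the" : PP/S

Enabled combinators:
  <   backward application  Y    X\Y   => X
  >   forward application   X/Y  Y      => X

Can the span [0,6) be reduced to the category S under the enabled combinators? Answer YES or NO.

NP/(S/PP) PP/(NP/N) NP/N ((S/PP)\PP)/N N/(PP/S) PP/S
CKY chart[0,6] = {NP}; S ∉ chart

NO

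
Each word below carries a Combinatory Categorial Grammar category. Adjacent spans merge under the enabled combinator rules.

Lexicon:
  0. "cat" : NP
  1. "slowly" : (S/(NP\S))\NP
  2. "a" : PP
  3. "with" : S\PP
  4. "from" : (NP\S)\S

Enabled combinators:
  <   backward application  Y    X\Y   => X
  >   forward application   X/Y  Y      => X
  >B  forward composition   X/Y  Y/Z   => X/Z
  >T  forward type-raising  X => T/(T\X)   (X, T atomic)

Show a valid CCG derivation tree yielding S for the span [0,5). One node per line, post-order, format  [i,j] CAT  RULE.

[0,5] S   >
  [0,2] S/(NP\S)   <
    [0,1] "cat" : NP
    [1,2] "slowly" : (S/(NP\S))\NP
  [2,5] NP\S   <
    [2,4] S   >
      [2,3] S/(S\PP)   >T
        [2,3] "a" : PP
      [3,4] "with" : S\PP
    [4,5] "from" : (NP\S)\S

[0,1] NP  lex  "cat"
[1,2] (S/(NP\S))\NP  lex  "slowly"
[0,2] S/(NP\S)  <  k=1
[2,3] PP  lex  "a"
[2,3] S/(S\PP)  >T
[3,4] S\PP  lex  "with"
[2,4] S  >  k=3
[4,5] (NP\S)\S  lex  "from"
[2,5] NP\S  <  k=4
[0,5] S  >  k=2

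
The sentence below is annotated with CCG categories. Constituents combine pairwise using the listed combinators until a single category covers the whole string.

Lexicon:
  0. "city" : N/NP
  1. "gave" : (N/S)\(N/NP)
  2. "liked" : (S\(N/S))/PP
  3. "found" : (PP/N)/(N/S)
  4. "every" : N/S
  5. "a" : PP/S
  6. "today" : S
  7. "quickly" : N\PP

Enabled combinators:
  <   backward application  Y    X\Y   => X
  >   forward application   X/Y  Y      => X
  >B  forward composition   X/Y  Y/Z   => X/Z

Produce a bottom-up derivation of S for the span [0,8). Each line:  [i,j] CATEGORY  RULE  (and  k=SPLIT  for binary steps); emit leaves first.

[0,1] N/NP  lex  "city"
[1,2] (N/S)\(N/NP)  lex  "gave"
[0,2] N/S  <  k=1
[2,3] (S\(N/S))/PP  lex  "liked"
[3,4] (PP/N)/(N/S)  lex  "found"
[4,5] N/S  lex  "every"
[3,5] PP/N  >  k=4
[5,6] PP/S  lex  "a"
[6,7] S  lex  "today"
[5,7] PP  >  k=6
[7,8] N\PP  lex  "quickly"
[5,8] N  <  k=7
[3,8] PP  >  k=5
[2,8] S\(N/S)  >  k=3
[0,8] S  <  k=2

[0,8] S   <
  [0,2] N/S   <
    [0,1] "city" : N/NP
    [1,2] "gave" : (N/S)\(N/NP)
  [2,8] S\(N/S)   >
    [2,3] "liked" : (S\(N/S))/PP
    [3,8] PP   >
      [3,5] PP/N   >
        [3,4] "found" : (PP/N)/(N/S)
        [4,5] "every" : N/S
      [5,8] N   <
        [5,7] PP   >
          [5,6] "a" : PP/S
          [6,7] "today" : S
        [7,8] "quickly" : N\PP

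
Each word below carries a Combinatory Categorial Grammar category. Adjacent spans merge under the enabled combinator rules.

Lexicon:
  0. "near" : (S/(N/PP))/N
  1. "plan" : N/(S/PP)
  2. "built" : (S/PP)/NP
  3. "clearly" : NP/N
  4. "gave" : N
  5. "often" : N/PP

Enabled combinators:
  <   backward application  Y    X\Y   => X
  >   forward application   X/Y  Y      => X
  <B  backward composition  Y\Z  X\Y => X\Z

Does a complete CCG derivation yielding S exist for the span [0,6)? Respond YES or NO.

[0,6] S   >
  [0,5] S/(N/PP)   >
    [0,1] "near" : (S/(N/PP))/N
    [1,5] N   >
      [1,2] "plan" : N/(S/PP)
      [2,5] S/PP   >
        [2,3] "built" : (S/PP)/NP
        [3,5] NP   >
          [3,4] "clearly" : NP/N
          [4,5] "gave" : N
  [5,6] "often" : N/PP

YES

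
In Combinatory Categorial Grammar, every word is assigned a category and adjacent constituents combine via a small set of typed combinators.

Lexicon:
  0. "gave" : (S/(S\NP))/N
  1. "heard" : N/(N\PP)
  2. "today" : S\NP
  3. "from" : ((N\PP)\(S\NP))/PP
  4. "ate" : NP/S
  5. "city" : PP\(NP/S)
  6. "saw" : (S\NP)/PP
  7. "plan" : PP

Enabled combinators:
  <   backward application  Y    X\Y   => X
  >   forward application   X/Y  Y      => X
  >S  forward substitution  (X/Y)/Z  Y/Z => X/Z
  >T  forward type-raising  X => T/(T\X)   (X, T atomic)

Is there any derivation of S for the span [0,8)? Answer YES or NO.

[0,8] S   >
  [0,6] S/(S\NP)   >
    [0,1] "gave" : (S/(S\NP))/N
    [1,6] N   >
      [1,2] "heard" : N/(N\PP)
      [2,6] N\PP   <
        [2,3] "today" : S\NP
        [3,6] (N\PP)\(S\NP)   >
          [3,4] "from" : ((N\PP)\(S\NP))/PP
          [4,6] PP   <
            [4,5] "ate" : NP/S
            [5,6] "city" : PP\(NP/S)
  [6,8] S\NP   >
    [6,7] "saw" : (S\NP)/PP
    [7,8] "plan" : PP

YES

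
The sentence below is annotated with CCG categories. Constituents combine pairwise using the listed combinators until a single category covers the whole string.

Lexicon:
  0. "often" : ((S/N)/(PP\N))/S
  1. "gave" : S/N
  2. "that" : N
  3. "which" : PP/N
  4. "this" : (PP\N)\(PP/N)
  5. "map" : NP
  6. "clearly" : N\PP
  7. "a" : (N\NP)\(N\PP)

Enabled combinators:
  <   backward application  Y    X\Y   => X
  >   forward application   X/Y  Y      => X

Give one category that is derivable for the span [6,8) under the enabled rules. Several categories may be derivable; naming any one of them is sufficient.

[0,8] S   >
  [0,5] S/N   >
    [0,3] (S/N)/(PP\N)   >
      [0,1] "often" : ((S/N)/(PP\N))/S
      [1,3] S   >
        [1,2] "gave" : S/N
        [2,3] "that" : N
    [3,5] PP\N   <
      [3,4] "which" : PP/N
      [4,5] "this" : (PP\N)\(PP/N)
  [5,8] N   <
    [5,6] "map" : NP
    [6,8] N\NP   <
      [6,7] "clearly" : N\PP
      [7,8] "a" : (N\NP)\(N\PP)

N\NP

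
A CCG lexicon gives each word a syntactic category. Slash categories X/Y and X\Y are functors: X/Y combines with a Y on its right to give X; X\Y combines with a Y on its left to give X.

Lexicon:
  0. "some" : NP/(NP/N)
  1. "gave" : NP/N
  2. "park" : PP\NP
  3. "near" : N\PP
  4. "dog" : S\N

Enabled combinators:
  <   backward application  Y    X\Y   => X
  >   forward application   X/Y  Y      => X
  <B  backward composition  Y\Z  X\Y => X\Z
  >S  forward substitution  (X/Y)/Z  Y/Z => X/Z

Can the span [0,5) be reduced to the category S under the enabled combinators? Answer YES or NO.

YES

[0,5] S   <
  [0,2] NP   >
    [0,1] "some" : NP/(NP/N)
    [1,2] "gave" : NP/N
  [2,5] S\NP   <B
    [2,4] N\NP   <B
      [2,3] "park" : PP\NP
      [3,4] "near" : N\PP
    [4,5] "dog" : S\N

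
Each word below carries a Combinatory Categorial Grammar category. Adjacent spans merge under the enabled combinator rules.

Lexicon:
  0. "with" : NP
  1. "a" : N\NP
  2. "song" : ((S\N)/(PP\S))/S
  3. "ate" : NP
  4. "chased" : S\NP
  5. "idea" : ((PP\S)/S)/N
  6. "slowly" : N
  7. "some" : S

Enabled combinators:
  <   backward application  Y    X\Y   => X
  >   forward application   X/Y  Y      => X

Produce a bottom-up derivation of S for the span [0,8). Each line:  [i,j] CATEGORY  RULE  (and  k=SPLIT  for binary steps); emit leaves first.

[0,8] S   <
  [0,2] N   <
    [0,1] "with" : NP
    [1,2] "a" : N\NP
  [2,8] S\N   >
    [2,5] (S\N)/(PP\S)   >
      [2,3] "song" : ((S\N)/(PP\S))/S
      [3,5] S   <
        [3,4] "ate" : NP
        [4,5] "chased" : S\NP
    [5,8] PP\S   >
      [5,7] (PP\S)/S   >
        [5,6] "idea" : ((PP\S)/S)/N
        [6,7] "slowly" : N
      [7,8] "some" : S

[0,1] NP  lex  "with"
[1,2] N\NP  lex  "a"
[0,2] N  <  k=1
[2,3] ((S\N)/(PP\S))/S  lex  "song"
[3,4] NP  lex  "ate"
[4,5] S\NP  lex  "chased"
[3,5] S  <  k=4
[2,5] (S\N)/(PP\S)  >  k=3
[5,6] ((PP\S)/S)/N  lex  "idea"
[6,7] N  lex  "slowly"
[5,7] (PP\S)/S  >  k=6
[7,8] S  lex  "some"
[5,8] PP\S  >  k=7
[2,8] S\N  >  k=5
[0,8] S  <  k=2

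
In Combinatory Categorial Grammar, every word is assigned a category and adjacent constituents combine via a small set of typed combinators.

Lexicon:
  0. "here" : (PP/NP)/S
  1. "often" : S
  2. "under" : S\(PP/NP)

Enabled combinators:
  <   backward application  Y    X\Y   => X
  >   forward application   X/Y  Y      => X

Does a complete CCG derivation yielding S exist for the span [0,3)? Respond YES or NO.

YES

[0,3] S   <
  [0,2] PP/NP   >
    [0,1] "here" : (PP/NP)/S
    [1,2] "often" : S
  [2,3] "under" : S\(PP/NP)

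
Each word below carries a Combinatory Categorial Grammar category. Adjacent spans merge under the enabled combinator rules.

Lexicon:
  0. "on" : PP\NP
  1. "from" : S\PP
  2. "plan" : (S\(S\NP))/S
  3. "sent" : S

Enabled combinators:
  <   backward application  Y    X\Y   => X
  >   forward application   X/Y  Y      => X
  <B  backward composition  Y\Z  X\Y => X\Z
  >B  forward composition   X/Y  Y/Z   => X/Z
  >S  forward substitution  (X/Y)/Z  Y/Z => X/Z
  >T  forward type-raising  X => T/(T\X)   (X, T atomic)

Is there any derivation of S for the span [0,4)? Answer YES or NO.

[0,4] S   <
  [0,2] S\NP   <B
    [0,1] "on" : PP\NP
    [1,2] "from" : S\PP
  [2,4] S\(S\NP)   >
    [2,3] "plan" : (S\(S\NP))/S
    [3,4] "sent" : S

YES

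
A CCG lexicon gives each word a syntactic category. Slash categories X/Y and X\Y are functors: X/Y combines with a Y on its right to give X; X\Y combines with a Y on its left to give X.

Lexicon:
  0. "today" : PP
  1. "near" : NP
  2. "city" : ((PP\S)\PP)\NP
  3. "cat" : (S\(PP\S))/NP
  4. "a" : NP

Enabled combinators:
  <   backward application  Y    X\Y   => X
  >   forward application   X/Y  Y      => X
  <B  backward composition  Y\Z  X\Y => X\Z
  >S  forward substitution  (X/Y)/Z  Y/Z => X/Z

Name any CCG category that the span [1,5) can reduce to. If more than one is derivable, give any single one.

[0,5] S   <
  [0,1] "today" : PP
  [1,5] S\PP   <B
    [1,3] (PP\S)\PP   <
      [1,2] "near" : NP
      [2,3] "city" : ((PP\S)\PP)\NP
    [3,5] S\(PP\S)   >
      [3,4] "cat" : (S\(PP\S))/NP
      [4,5] "a" : NP

S\PP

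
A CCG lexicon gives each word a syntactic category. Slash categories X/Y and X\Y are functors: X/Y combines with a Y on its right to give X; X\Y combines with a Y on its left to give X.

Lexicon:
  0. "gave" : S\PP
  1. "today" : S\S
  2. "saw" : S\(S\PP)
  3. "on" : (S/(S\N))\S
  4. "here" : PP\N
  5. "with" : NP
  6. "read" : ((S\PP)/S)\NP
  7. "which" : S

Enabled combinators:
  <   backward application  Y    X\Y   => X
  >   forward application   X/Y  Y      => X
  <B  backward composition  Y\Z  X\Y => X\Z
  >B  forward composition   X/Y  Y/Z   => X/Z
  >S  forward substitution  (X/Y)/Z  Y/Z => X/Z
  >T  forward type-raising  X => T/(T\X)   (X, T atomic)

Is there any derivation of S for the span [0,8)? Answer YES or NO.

[0,8] S   >
  [0,4] S/(S\N)   <
    [0,3] S   <
      [0,2] S\PP   <B
        [0,1] "gave" : S\PP
        [1,2] "today" : S\S
      [2,3] "saw" : S\(S\PP)
    [3,4] "on" : (S/(S\N))\S
  [4,8] S\N   <B
    [4,5] "here" : PP\N
    [5,8] S\PP   >
      [5,7] (S\PP)/S   <
        [5,6] "with" : NP
        [6,7] "read" : ((S\PP)/S)\NP
      [7,8] "which" : S

YES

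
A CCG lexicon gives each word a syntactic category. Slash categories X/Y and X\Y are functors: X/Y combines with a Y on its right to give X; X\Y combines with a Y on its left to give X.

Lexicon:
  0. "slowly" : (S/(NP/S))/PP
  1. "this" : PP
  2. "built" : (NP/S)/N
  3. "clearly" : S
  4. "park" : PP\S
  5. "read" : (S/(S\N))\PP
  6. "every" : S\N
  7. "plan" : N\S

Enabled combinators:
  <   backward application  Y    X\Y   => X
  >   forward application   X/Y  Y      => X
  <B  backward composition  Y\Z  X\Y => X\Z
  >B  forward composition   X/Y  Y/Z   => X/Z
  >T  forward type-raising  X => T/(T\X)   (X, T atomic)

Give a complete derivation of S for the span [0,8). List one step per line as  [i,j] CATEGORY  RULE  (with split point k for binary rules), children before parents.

[0,1] (S/(NP/S))/PP  lex  "slowly"
[1,2] PP  lex  "this"
[0,2] S/(NP/S)  >  k=1
[2,3] (NP/S)/N  lex  "built"
[0,3] S/N  >B  k=2
[3,4] S  lex  "clearly"
[4,5] PP\S  lex  "park"
[3,5] PP  <  k=4
[5,6] (S/(S\N))\PP  lex  "read"
[3,6] S/(S\N)  <  k=5
[6,7] S\N  lex  "every"
[3,7] S  >  k=6
[7,8] N\S  lex  "plan"
[3,8] N  <  k=7
[0,8] S  >  k=3

[0,8] S   >
  [0,3] S/N   >B
    [0,2] S/(NP/S)   >
      [0,1] "slowly" : (S/(NP/S))/PP
      [1,2] "this" : PP
    [2,3] "built" : (NP/S)/N
  [3,8] N   <
    [3,7] S   >
      [3,6] S/(S\N)   <
        [3,5] PP   <
          [3,4] "clearly" : S
          [4,5] "park" : PP\S
        [5,6] "read" : (S/(S\N))\PP
      [6,7] "every" : S\N
    [7,8] "plan" : N\S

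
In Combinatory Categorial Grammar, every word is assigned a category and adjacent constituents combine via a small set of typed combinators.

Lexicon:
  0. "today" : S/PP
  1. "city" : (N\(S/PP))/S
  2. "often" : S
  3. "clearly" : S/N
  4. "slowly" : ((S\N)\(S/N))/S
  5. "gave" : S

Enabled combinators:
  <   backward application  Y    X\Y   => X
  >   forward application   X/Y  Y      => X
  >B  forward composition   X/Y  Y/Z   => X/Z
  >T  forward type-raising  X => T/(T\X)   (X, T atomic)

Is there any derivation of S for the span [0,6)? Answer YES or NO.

[0,6] S   <
  [0,3] N   <
    [0,1] "today" : S/PP
    [1,3] N\(S/PP)   >
      [1,2] "city" : (N\(S/PP))/S
      [2,3] "often" : S
  [3,6] S\N   <
    [3,4] "clearly" : S/N
    [4,6] (S\N)\(S/N)   >
      [4,5] "slowly" : ((S\N)\(S/N))/S
      [5,6] "gave" : S

YES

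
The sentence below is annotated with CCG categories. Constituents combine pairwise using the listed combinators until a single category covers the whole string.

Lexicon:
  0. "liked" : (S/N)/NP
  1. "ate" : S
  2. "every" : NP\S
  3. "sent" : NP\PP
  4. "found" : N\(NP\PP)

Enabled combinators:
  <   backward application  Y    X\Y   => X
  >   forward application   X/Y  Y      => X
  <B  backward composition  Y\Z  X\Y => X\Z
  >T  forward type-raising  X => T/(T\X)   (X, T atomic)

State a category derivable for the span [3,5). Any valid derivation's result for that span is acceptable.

N

[0,5] S   >
  [0,3] S/N   >
    [0,1] "liked" : (S/N)/NP
    [1,3] NP   >
      [1,2] NP/(NP\S)   >T
        [1,2] "ate" : S
      [2,3] "every" : NP\S
  [3,5] N   <
    [3,4] "sent" : NP\PP
    [4,5] "found" : N\(NP\PP)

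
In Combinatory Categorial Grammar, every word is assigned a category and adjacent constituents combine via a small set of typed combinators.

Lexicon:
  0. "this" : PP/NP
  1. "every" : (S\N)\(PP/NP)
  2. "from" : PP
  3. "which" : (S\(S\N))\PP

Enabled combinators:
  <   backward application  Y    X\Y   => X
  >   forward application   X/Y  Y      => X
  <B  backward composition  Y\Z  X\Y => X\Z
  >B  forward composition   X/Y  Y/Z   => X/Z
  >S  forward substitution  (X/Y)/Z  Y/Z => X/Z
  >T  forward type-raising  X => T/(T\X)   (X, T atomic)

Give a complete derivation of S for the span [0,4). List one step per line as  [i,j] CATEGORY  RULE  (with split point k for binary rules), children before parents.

[0,1] PP/NP  lex  "this"
[1,2] (S\N)\(PP/NP)  lex  "every"
[0,2] S\N  <  k=1
[2,3] PP  lex  "from"
[3,4] (S\(S\N))\PP  lex  "which"
[2,4] S\(S\N)  <  k=3
[0,4] S  <  k=2

[0,4] S   <
  [0,2] S\N   <
    [0,1] "this" : PP/NP
    [1,2] "every" : (S\N)\(PP/NP)
  [2,4] S\(S\N)   <
    [2,3] "from" : PP
    [3,4] "which" : (S\(S\N))\PP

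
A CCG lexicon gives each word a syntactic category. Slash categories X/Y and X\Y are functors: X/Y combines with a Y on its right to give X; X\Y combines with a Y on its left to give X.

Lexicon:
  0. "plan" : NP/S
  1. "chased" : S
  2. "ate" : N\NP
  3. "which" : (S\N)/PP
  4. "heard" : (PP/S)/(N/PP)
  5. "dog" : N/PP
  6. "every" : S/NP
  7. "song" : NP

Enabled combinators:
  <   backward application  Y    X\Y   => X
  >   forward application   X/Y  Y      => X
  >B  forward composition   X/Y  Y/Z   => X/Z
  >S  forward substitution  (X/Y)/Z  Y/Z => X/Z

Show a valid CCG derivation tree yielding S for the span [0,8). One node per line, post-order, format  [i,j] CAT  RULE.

[0,8] S   <
  [0,3] N   <
    [0,2] NP   >
      [0,1] "plan" : NP/S
      [1,2] "chased" : S
    [2,3] "ate" : N\NP
  [3,8] S\N   >
    [3,4] "which" : (S\N)/PP
    [4,8] PP   >
      [4,6] PP/S   >
        [4,5] "heard" : (PP/S)/(N/PP)
        [5,6] "dog" : N/PP
      [6,8] S   >
        [6,7] "every" : S/NP
        [7,8] "song" : NP

[0,1] NP/S  lex  "plan"
[1,2] S  lex  "chased"
[0,2] NP  >  k=1
[2,3] N\NP  lex  "ate"
[0,3] N  <  k=2
[3,4] (S\N)/PP  lex  "which"
[4,5] (PP/S)/(N/PP)  lex  "heard"
[5,6] N/PP  lex  "dog"
[4,6] PP/S  >  k=5
[6,7] S/NP  lex  "every"
[7,8] NP  lex  "song"
[6,8] S  >  k=7
[4,8] PP  >  k=6
[3,8] S\N  >  k=4
[0,8] S  <  k=3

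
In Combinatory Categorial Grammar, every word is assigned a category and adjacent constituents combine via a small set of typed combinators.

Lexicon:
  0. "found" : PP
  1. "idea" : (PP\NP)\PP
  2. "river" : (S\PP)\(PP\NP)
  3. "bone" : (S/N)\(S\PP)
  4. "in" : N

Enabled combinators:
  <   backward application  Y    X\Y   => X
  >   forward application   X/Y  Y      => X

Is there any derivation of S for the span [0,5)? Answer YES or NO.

YES

[0,5] S   >
  [0,4] S/N   <
    [0,3] S\PP   <
      [0,2] PP\NP   <
        [0,1] "found" : PP
        [1,2] "idea" : (PP\NP)\PP
      [2,3] "river" : (S\PP)\(PP\NP)
    [3,4] "bone" : (S/N)\(S\PP)
  [4,5] "in" : N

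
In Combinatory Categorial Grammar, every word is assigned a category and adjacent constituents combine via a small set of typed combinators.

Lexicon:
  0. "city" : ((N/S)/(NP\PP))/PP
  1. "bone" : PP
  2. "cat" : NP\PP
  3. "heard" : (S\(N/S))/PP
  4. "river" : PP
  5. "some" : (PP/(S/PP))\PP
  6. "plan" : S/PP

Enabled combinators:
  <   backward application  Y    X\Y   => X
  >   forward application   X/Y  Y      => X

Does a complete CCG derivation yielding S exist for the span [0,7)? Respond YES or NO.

YES

[0,7] S   <
  [0,3] N/S   >
    [0,2] (N/S)/(NP\PP)   >
      [0,1] "city" : ((N/S)/(NP\PP))/PP
      [1,2] "bone" : PP
    [2,3] "cat" : NP\PP
  [3,7] S\(N/S)   >
    [3,4] "heard" : (S\(N/S))/PP
    [4,7] PP   >
      [4,6] PP/(S/PP)   <
        [4,5] "river" : PP
        [5,6] "some" : (PP/(S/PP))\PP
      [6,7] "plan" : S/PP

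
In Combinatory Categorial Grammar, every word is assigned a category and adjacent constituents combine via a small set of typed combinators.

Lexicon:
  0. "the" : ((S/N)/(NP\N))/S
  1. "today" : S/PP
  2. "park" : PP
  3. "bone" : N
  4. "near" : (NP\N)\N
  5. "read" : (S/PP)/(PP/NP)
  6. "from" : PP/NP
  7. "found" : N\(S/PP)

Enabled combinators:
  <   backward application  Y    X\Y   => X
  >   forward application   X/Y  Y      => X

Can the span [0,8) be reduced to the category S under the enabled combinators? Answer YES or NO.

YES

[0,8] S   >
  [0,5] S/N   >
    [0,3] (S/N)/(NP\N)   >
      [0,1] "the" : ((S/N)/(NP\N))/S
      [1,3] S   >
        [1,2] "today" : S/PP
        [2,3] "park" : PP
    [3,5] NP\N   <
      [3,4] "bone" : N
      [4,5] "near" : (NP\N)\N
  [5,8] N   <
    [5,7] S/PP   >
      [5,6] "read" : (S/PP)/(PP/NP)
      [6,7] "from" : PP/NP
    [7,8] "found" : N\(S/PP)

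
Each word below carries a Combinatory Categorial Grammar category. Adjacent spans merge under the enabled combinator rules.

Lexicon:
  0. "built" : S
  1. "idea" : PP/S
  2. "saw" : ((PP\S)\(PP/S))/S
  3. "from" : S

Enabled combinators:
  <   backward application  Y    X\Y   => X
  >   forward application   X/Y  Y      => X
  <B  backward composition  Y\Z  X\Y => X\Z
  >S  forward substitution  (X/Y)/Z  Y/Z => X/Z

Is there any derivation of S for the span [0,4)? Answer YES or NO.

S PP/S ((PP\S)\(PP/S))/S S
CKY chart[0,4] = {PP}; S ∉ chart

NO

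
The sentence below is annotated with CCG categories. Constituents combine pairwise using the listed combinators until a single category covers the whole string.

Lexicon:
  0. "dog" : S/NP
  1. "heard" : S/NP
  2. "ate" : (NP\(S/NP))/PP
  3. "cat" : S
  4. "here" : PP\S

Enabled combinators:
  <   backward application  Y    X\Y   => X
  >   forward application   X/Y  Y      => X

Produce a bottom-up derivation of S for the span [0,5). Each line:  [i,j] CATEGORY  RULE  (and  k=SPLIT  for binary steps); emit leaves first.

[0,1] S/NP  lex  "dog"
[1,2] S/NP  lex  "heard"
[2,3] (NP\(S/NP))/PP  lex  "ate"
[3,4] S  lex  "cat"
[4,5] PP\S  lex  "here"
[3,5] PP  <  k=4
[2,5] NP\(S/NP)  >  k=3
[1,5] NP  <  k=2
[0,5] S  >  k=1

[0,5] S   >
  [0,1] "dog" : S/NP
  [1,5] NP   <
    [1,2] "heard" : S/NP
    [2,5] NP\(S/NP)   >
      [2,3] "ate" : (NP\(S/NP))/PP
      [3,5] PP   <
        [3,4] "cat" : S
        [4,5] "here" : PP\S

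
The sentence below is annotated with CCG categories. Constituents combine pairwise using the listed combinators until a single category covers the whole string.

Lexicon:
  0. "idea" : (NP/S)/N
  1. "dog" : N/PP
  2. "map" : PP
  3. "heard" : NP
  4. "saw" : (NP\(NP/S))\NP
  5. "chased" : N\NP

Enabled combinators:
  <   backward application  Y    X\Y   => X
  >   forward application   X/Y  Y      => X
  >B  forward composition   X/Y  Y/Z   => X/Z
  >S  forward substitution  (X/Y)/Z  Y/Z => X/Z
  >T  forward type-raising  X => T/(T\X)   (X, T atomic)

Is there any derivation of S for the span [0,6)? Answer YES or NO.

NO

(NP/S)/N N/PP PP NP (NP\(NP/S))\NP N\NP
CKY chart[0,6] = {N, N/(N\N), NP/(NP\N), PP/(PP\N), S/(S\N)}; S ∉ chart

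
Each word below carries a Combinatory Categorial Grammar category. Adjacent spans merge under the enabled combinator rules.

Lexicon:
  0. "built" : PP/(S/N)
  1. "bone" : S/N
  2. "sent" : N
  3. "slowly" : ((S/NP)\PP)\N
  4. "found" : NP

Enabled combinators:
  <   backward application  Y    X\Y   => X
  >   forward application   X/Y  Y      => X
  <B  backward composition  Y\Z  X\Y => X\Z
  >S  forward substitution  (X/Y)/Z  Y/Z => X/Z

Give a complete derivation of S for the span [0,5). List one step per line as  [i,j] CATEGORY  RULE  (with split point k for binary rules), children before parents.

[0,1] PP/(S/N)  lex  "built"
[1,2] S/N  lex  "bone"
[0,2] PP  >  k=1
[2,3] N  lex  "sent"
[3,4] ((S/NP)\PP)\N  lex  "slowly"
[2,4] (S/NP)\PP  <  k=3
[0,4] S/NP  <  k=2
[4,5] NP  lex  "found"
[0,5] S  >  k=4

[0,5] S   >
  [0,4] S/NP   <
    [0,2] PP   >
      [0,1] "built" : PP/(S/N)
      [1,2] "bone" : S/N
    [2,4] (S/NP)\PP   <
      [2,3] "sent" : N
      [3,4] "slowly" : ((S/NP)\PP)\N
  [4,5] "found" : NP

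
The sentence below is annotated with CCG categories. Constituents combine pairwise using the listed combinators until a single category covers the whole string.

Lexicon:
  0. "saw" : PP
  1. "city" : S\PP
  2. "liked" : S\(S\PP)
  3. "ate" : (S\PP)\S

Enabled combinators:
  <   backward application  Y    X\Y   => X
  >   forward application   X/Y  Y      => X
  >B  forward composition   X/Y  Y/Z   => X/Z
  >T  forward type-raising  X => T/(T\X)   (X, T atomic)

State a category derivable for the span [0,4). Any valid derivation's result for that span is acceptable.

S

[0,4] S   >
  [0,1] S/(S\PP)   >T
    [0,1] "saw" : PP
  [1,4] S\PP   <
    [1,3] S   <
      [1,2] "city" : S\PP
      [2,3] "liked" : S\(S\PP)
    [3,4] "ate" : (S\PP)\S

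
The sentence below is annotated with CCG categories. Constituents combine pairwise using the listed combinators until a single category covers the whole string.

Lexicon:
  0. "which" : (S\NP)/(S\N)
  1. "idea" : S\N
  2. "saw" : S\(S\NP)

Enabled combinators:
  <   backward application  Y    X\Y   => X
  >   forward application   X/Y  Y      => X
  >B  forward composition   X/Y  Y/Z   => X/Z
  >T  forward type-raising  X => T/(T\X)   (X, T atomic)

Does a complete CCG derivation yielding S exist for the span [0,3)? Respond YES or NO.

[0,3] S   <
  [0,2] S\NP   >
    [0,1] "which" : (S\NP)/(S\N)
    [1,2] "idea" : S\N
  [2,3] "saw" : S\(S\NP)

YES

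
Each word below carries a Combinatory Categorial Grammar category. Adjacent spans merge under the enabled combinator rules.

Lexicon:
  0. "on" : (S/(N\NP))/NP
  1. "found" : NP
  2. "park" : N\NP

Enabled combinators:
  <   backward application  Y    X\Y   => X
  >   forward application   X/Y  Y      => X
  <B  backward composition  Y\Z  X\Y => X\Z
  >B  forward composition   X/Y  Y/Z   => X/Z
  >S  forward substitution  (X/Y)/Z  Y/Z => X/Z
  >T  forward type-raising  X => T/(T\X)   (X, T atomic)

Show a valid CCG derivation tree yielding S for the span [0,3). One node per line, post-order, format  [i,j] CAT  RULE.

[0,3] S   >
  [0,2] S/(N\NP)   >
    [0,1] "on" : (S/(N\NP))/NP
    [1,2] "found" : NP
  [2,3] "park" : N\NP

[0,1] (S/(N\NP))/NP  lex  "on"
[1,2] NP  lex  "found"
[0,2] S/(N\NP)  >  k=1
[2,3] N\NP  lex  "park"
[0,3] S  >  k=2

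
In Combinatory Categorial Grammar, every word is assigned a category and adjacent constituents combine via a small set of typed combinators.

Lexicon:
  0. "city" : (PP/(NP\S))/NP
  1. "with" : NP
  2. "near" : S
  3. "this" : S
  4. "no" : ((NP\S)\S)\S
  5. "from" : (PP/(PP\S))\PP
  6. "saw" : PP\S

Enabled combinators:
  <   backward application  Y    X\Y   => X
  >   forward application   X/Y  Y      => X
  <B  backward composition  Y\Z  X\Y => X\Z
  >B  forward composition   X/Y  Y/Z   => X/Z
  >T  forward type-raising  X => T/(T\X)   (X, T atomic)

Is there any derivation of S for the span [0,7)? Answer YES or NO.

(PP/(NP\S))/NP NP S S ((NP\S)\S)\S (PP/(PP\S))\PP PP\S
CKY chart[0,7] = {N/(N\PP), NP/(NP\PP), PP, PP/(PP\PP), S/(S\PP)}; S ∉ chart

NO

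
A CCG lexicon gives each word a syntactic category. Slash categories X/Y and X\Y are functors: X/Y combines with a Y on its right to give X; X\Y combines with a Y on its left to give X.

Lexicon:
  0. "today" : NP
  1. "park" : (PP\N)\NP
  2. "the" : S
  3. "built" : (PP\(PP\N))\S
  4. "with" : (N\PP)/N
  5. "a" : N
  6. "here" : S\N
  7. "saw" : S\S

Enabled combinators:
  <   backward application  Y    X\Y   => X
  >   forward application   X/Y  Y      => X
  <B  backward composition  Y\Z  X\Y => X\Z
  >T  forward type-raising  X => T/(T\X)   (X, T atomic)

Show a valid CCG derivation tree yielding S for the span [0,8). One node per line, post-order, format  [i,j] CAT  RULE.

[0,1] NP  lex  "today"
[1,2] (PP\N)\NP  lex  "park"
[0,2] PP\N  <  k=1
[2,3] S  lex  "the"
[3,4] (PP\(PP\N))\S  lex  "built"
[2,4] PP\(PP\N)  <  k=3
[0,4] PP  <  k=2
[4,5] (N\PP)/N  lex  "with"
[5,6] N  lex  "a"
[4,6] N\PP  >  k=5
[6,7] S\N  lex  "here"
[4,7] S\PP  <B  k=6
[7,8] S\S  lex  "saw"
[4,8] S\PP  <B  k=7
[0,8] S  <  k=4

[0,8] S   <
  [0,4] PP   <
    [0,2] PP\N   <
      [0,1] "today" : NP
      [1,2] "park" : (PP\N)\NP
    [2,4] PP\(PP\N)   <
      [2,3] "the" : S
      [3,4] "built" : (PP\(PP\N))\S
  [4,8] S\PP   <B
    [4,7] S\PP   <B
      [4,6] N\PP   >
        [4,5] "with" : (N\PP)/N
        [5,6] "a" : N
      [6,7] "here" : S\N
    [7,8] "saw" : S\S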